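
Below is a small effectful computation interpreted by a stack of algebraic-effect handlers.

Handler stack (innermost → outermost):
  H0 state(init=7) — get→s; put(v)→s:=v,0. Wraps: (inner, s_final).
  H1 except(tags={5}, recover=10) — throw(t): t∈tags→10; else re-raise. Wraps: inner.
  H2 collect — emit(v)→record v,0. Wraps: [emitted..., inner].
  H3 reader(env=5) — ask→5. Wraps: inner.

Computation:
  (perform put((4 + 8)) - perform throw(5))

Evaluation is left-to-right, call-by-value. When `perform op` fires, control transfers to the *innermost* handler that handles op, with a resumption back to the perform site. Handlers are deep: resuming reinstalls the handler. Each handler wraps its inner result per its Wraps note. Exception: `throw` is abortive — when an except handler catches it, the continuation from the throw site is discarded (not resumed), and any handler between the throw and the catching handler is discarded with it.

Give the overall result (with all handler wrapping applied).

Answer: [10]

Working:
put(12) @ H0 ⇒ s:=12
throw(5) @ H1 caught ⇒ 10
H2 returns [10]
H3 returns [10]
= [10]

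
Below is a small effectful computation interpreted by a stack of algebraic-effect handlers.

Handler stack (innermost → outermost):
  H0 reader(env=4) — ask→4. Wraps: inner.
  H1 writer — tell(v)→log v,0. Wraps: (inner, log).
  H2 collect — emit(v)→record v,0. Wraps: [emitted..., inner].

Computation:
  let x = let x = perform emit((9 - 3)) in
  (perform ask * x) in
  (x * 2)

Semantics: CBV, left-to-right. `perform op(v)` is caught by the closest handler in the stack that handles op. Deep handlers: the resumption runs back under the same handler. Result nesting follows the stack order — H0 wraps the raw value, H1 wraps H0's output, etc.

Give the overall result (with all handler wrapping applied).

Evaluation trace:
emit(6) @ H2 ⇒ out+=6
ask @ H0 ⇒ 4
H0 returns 0
H1 returns (0, ())
H2 returns [6, (0, ())]
= [6, (0, ())]

Answer: [6, (0, ())]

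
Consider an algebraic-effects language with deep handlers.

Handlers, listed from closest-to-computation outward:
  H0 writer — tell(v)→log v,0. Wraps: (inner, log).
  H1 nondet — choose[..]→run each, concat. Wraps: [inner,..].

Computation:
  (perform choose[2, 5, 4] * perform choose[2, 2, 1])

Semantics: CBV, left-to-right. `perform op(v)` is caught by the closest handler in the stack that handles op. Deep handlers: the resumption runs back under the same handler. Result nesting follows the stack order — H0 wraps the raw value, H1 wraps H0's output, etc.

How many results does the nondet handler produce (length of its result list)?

Answer: 9

Working:
choose[2, 5, 4] @ H1
  branch[0] choose=2:
    choose[2, 2, 1] @ H1
      branch[0] choose=2:
        H0 returns (4, ())
        H1 returns [(4, ())]
      branch[1] choose=2:
        H0 returns (4, ())
        H1 returns [(4, ())]
      branch[2] choose=1:
        H0 returns (2, ())
        H1 returns [(2, ())]
  branch[1] choose=5:
    choose[2, 2, 1] @ H1
      branch[0] choose=2:
        H0 returns (10, ())
        H1 returns [(10, ())]
      branch[1] choose=2:
        H0 returns (10, ())
        H1 returns [(10, ())]
      branch[2] choose=1:
        H0 returns (5, ())
        H1 returns [(5, ())]
  branch[2] choose=4:
    choose[2, 2, 1] @ H1
      branch[0] choose=2:
        H0 returns (8, ())
        H1 returns [(8, ())]
      branch[1] choose=2:
        H0 returns (8, ())
        H1 returns [(8, ())]
      branch[2] choose=1:
        H0 returns (4, ())
        H1 returns [(4, ())]
= [(4, ()), (4, ()), (2, ()), (10, ()), (10, ()), (5, ()), (8, ()), (8, ()), (4, ())]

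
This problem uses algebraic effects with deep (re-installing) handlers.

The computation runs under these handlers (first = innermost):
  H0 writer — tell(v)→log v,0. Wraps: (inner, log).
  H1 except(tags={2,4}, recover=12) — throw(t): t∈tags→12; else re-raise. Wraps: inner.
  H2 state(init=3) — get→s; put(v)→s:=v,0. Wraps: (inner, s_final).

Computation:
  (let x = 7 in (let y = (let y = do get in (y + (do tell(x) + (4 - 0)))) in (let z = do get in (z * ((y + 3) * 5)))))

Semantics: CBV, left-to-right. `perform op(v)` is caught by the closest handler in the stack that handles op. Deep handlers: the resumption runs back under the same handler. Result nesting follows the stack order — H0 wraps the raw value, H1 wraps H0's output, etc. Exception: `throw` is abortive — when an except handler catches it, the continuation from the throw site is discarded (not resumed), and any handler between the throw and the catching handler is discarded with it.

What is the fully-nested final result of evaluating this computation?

Evaluation trace:
get @ H2 ⇒ 3
tell(7) @ H0 ⇒ log+=7
get @ H2 ⇒ 3
H0 returns (150, (7))
H1 returns (150, (7))
H2 returns ((150, (7)), 3)
= ((150, (7)), 3)

Answer: ((150, (7)), 3)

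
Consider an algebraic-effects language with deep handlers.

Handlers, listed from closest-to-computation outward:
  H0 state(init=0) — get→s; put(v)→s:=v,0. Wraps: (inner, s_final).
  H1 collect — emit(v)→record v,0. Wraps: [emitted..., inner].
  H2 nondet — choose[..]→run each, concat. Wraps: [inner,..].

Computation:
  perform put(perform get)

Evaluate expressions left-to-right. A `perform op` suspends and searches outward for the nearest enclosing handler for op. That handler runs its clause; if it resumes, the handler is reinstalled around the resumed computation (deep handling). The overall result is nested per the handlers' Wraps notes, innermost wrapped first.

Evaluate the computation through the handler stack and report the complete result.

Step-by-step:
get @ H0 ⇒ 0
put(0) @ H0 ⇒ s:=0
H0 returns (0, 0)
H1 returns [(0, 0)]
H2 returns [[(0, 0)]]
= [[(0, 0)]]

Answer: [[(0, 0)]]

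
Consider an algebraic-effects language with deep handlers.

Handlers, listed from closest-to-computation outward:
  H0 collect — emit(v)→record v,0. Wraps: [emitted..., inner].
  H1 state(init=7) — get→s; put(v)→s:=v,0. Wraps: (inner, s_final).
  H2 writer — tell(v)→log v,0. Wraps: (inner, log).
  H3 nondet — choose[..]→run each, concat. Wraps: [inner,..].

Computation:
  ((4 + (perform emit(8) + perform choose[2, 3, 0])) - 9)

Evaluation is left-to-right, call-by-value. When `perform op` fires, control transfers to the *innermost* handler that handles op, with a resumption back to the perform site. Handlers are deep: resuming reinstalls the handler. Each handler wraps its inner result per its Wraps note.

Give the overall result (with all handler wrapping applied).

Working:
emit(8) @ H0 ⇒ out+=8
choose[2, 3, 0] @ H3
  branch[0] choose=2:
    H0 returns [8, -3]
    H1 returns ([8, -3], 7)
    H2 returns (([8, -3], 7), ())
    H3 returns [(([8, -3], 7), ())]
  branch[1] choose=3:
    H0 returns [8, -2]
    H1 returns ([8, -2], 7)
    H2 returns (([8, -2], 7), ())
    H3 returns [(([8, -2], 7), ())]
  branch[2] choose=0:
    H0 returns [8, -5]
    H1 returns ([8, -5], 7)
    H2 returns (([8, -5], 7), ())
    H3 returns [(([8, -5], 7), ())]
= [(([8, -3], 7), ()), (([8, -2], 7), ()), (([8, -5], 7), ())]

Answer: [(([8, -3], 7), ()), (([8, -2], 7), ()), (([8, -5], 7), ())]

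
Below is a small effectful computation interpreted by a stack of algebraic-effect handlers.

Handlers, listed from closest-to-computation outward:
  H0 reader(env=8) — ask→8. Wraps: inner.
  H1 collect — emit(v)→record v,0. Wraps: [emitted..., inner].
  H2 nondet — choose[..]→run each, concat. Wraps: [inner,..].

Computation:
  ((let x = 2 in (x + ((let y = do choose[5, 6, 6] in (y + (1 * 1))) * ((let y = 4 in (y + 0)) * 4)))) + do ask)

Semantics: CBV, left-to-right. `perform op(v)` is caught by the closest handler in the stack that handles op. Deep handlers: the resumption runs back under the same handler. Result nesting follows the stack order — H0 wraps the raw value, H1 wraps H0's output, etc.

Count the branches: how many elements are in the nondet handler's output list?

Evaluation trace:
choose[5, 6, 6] @ H2
  branch[0] choose=5:
    ask @ H0 ⇒ 8
    H0 returns 106
    H1 returns [106]
    H2 returns [[106]]
  branch[1] choose=6:
    ask @ H0 ⇒ 8
    H0 returns 122
    H1 returns [122]
    H2 returns [[122]]
  branch[2] choose=6:
    ask @ H0 ⇒ 8
    H0 returns 122
    H1 returns [122]
    H2 returns [[122]]
= [[106], [122], [122]]

Answer: 3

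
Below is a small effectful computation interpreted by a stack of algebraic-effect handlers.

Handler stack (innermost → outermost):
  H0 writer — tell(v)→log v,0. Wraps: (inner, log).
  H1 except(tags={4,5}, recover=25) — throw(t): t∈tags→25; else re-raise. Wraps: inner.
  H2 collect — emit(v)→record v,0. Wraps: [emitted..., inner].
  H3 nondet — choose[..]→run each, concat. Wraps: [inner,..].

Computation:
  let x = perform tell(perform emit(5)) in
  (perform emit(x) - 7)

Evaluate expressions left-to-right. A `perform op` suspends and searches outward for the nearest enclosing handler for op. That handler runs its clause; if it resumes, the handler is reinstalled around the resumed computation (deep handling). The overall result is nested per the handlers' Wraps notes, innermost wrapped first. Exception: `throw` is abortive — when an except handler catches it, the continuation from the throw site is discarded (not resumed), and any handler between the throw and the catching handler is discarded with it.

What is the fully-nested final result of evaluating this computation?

Evaluation trace:
emit(5) @ H2 ⇒ out+=5
tell(0) @ H0 ⇒ log+=0
emit(0) @ H2 ⇒ out+=0
H0 returns (-7, (0))
H1 returns (-7, (0))
H2 returns [5, 0, (-7, (0))]
H3 returns [[5, 0, (-7, (0))]]
= [[5, 0, (-7, (0))]]

Answer: [[5, 0, (-7, (0))]]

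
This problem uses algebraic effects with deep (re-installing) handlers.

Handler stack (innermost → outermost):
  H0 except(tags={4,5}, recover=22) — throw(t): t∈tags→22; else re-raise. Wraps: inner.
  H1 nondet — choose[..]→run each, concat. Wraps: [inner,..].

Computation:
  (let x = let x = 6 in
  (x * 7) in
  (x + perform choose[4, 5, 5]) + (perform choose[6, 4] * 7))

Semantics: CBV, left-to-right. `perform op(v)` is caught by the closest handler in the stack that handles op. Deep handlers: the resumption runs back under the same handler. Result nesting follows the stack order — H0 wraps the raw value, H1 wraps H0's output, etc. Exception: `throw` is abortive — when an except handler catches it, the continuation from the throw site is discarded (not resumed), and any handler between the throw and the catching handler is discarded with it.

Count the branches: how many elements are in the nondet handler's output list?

Answer: 6

Working:
choose[4, 5, 5] @ H1
  branch[0] choose=4:
    choose[6, 4] @ H1
      branch[0] choose=6:
        H0 returns 88
        H1 returns [88]
      branch[1] choose=4:
        H0 returns 74
        H1 returns [74]
  branch[1] choose=5:
    choose[6, 4] @ H1
      branch[0] choose=6:
        H0 returns 89
        H1 returns [89]
      branch[1] choose=4:
        H0 returns 75
        H1 returns [75]
  branch[2] choose=5:
    choose[6, 4] @ H1
      branch[0] choose=6:
        H0 returns 89
        H1 returns [89]
      branch[1] choose=4:
        H0 returns 75
        H1 returns [75]
= [88, 74, 89, 75, 89, 75]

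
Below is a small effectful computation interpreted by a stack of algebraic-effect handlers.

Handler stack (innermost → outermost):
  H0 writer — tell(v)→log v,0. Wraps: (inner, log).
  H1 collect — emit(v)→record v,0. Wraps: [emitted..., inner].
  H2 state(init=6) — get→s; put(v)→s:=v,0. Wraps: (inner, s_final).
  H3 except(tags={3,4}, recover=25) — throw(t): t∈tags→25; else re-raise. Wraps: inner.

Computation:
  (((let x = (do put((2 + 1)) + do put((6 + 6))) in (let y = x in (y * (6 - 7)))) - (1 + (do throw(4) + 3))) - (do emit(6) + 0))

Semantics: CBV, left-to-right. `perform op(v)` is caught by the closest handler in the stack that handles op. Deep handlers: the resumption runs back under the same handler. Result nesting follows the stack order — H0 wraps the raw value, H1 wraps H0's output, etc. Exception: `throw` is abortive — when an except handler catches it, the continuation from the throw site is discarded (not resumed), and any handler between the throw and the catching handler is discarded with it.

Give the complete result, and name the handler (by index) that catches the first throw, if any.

Working:
put(3) @ H2 ⇒ s:=3
put(12) @ H2 ⇒ s:=12
throw(4) @ H3 caught ⇒ 25
= 25

Answer: 25 ; first throw caught by: H3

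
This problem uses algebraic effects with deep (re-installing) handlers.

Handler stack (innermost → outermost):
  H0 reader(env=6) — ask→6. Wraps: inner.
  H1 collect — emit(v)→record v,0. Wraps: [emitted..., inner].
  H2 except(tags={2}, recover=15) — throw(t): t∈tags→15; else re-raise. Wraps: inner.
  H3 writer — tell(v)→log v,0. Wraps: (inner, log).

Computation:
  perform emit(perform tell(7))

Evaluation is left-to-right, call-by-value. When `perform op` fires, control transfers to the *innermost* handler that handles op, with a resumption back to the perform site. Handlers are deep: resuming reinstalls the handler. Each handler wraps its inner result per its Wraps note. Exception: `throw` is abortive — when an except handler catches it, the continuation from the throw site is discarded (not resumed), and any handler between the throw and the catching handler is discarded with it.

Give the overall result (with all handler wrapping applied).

Answer: ([0, 0], (7))

Evaluation trace:
tell(7) @ H3 ⇒ log+=7
emit(0) @ H1 ⇒ out+=0
H0 returns 0
H1 returns [0, 0]
H2 returns [0, 0]
H3 returns ([0, 0], (7))
= ([0, 0], (7))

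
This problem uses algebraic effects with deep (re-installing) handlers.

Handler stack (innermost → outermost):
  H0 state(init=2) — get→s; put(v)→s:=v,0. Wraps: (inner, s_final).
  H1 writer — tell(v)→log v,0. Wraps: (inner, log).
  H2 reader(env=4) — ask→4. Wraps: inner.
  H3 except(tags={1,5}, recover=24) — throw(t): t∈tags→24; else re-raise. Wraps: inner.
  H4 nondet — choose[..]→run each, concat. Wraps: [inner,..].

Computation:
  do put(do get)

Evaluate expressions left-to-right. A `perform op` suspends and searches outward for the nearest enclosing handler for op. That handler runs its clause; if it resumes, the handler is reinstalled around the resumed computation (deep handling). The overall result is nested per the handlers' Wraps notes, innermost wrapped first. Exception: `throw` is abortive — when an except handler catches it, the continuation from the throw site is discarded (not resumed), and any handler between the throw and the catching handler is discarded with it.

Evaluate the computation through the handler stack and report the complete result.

Step-by-step:
get @ H0 ⇒ 2
put(2) @ H0 ⇒ s:=2
H0 returns (0, 2)
H1 returns ((0, 2), ())
H2 returns ((0, 2), ())
H3 returns ((0, 2), ())
H4 returns [((0, 2), ())]
= [((0, 2), ())]

Answer: [((0, 2), ())]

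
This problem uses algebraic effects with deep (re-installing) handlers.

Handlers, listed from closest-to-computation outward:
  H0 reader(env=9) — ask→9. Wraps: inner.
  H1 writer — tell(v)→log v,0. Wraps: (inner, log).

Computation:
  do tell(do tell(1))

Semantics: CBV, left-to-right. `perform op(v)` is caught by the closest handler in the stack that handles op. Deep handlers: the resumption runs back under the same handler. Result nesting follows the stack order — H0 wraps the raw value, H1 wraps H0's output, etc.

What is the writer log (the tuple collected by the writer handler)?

Working:
tell(1) @ H1 ⇒ log+=1
tell(0) @ H1 ⇒ log+=0
H0 returns 0
H1 returns (0, (1, 0))
= (0, (1, 0))

Answer: (1, 0)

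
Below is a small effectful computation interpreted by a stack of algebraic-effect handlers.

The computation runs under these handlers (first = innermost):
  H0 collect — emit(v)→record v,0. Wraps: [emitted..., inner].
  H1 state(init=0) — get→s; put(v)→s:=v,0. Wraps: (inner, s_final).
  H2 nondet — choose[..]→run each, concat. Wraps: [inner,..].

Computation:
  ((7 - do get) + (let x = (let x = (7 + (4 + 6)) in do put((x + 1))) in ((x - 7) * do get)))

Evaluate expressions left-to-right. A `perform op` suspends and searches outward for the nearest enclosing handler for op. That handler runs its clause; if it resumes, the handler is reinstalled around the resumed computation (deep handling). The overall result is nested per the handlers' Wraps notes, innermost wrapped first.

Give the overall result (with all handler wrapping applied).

Answer: [([-119], 18)]

Step-by-step:
get @ H1 ⇒ 0
put(18) @ H1 ⇒ s:=18
get @ H1 ⇒ 18
H0 returns [-119]
H1 returns ([-119], 18)
H2 returns [([-119], 18)]
= [([-119], 18)]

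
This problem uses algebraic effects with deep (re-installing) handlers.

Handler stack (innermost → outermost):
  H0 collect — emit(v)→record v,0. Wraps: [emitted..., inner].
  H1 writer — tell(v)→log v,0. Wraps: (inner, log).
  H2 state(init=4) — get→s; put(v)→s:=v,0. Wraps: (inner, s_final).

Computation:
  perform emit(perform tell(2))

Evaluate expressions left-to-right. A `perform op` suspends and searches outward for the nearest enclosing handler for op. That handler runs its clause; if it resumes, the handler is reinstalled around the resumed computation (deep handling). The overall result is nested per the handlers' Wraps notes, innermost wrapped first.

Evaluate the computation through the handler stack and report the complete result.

Working:
tell(2) @ H1 ⇒ log+=2
emit(0) @ H0 ⇒ out+=0
H0 returns [0, 0]
H1 returns ([0, 0], (2))
H2 returns (([0, 0], (2)), 4)
= (([0, 0], (2)), 4)

Answer: (([0, 0], (2)), 4)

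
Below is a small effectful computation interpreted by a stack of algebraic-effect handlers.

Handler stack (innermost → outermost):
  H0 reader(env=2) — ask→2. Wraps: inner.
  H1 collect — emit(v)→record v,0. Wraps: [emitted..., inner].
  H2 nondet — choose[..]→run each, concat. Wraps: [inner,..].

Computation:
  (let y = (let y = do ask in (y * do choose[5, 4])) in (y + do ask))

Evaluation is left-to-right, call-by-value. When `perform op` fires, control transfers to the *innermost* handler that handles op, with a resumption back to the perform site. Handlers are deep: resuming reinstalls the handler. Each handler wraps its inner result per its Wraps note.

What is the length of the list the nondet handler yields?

Answer: 2

Evaluation trace:
ask @ H0 ⇒ 2
choose[5, 4] @ H2
  branch[0] choose=5:
    ask @ H0 ⇒ 2
    H0 returns 12
    H1 returns [12]
    H2 returns [[12]]
  branch[1] choose=4:
    ask @ H0 ⇒ 2
    H0 returns 10
    H1 returns [10]
    H2 returns [[10]]
= [[12], [10]]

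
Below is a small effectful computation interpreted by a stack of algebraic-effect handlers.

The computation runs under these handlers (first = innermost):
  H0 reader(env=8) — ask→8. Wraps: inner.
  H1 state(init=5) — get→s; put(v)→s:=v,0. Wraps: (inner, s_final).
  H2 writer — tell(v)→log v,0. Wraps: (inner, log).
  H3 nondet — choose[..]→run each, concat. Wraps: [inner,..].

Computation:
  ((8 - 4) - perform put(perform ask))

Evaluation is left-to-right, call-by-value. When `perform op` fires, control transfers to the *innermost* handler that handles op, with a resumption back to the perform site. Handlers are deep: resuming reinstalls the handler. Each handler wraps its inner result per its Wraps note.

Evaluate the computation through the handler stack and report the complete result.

Evaluation trace:
ask @ H0 ⇒ 8
put(8) @ H1 ⇒ s:=8
H0 returns 4
H1 returns (4, 8)
H2 returns ((4, 8), ())
H3 returns [((4, 8), ())]
= [((4, 8), ())]

Answer: [((4, 8), ())]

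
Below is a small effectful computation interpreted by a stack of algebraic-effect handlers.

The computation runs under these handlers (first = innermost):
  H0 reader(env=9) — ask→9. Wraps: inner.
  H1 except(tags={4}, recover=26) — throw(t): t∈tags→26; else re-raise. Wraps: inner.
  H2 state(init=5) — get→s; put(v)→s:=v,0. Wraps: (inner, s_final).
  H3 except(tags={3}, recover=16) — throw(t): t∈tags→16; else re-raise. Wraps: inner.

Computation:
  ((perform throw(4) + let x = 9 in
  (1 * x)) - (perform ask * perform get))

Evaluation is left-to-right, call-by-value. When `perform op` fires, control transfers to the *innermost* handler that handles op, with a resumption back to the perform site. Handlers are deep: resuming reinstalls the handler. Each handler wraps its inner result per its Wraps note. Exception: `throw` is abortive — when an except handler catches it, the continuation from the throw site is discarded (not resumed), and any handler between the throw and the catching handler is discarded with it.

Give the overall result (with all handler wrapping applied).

Answer: (26, 5)

Evaluation trace:
throw(4) @ H1 caught ⇒ 26
H2 returns (26, 5)
H3 returns (26, 5)
= (26, 5)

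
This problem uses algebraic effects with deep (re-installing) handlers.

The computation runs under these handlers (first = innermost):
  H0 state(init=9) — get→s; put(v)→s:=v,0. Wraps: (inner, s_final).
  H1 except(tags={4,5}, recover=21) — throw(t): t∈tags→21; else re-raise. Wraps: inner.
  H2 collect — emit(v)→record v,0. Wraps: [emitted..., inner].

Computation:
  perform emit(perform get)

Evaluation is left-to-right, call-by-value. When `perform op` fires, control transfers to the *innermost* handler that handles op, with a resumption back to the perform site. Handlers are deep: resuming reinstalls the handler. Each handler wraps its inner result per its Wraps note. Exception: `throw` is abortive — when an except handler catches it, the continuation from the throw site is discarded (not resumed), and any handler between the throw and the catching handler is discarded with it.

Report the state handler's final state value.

Answer: 9

Working:
get @ H0 ⇒ 9
emit(9) @ H2 ⇒ out+=9
H0 returns (0, 9)
H1 returns (0, 9)
H2 returns [9, (0, 9)]
= [9, (0, 9)]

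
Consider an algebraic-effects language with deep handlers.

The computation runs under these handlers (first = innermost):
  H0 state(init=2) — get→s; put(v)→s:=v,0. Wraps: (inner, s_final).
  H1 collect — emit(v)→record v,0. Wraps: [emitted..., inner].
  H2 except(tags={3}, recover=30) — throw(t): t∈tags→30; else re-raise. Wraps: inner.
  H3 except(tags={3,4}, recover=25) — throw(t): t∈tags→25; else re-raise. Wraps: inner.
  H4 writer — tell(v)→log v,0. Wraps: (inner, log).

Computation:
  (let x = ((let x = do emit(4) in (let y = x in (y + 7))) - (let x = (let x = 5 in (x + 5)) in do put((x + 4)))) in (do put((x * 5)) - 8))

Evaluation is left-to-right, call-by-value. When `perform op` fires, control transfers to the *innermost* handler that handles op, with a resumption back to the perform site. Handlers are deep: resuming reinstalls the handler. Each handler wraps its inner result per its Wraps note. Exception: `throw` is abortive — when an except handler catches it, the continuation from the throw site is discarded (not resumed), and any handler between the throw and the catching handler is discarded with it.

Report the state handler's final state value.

Answer: 35

Step-by-step:
emit(4) @ H1 ⇒ out+=4
put(14) @ H0 ⇒ s:=14
put(35) @ H0 ⇒ s:=35
H0 returns (-8, 35)
H1 returns [4, (-8, 35)]
H2 returns [4, (-8, 35)]
H3 returns [4, (-8, 35)]
H4 returns ([4, (-8, 35)], ())
= ([4, (-8, 35)], ())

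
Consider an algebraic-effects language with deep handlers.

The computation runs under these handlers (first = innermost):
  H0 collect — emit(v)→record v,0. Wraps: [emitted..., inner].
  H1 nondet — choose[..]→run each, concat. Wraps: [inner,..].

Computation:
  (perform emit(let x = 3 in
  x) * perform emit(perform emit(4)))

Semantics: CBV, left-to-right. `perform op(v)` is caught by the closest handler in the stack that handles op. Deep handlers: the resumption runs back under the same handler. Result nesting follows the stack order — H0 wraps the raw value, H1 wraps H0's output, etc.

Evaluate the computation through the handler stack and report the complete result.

Step-by-step:
emit(3) @ H0 ⇒ out+=3
emit(4) @ H0 ⇒ out+=4
emit(0) @ H0 ⇒ out+=0
H0 returns [3, 4, 0, 0]
H1 returns [[3, 4, 0, 0]]
= [[3, 4, 0, 0]]

Answer: [[3, 4, 0, 0]]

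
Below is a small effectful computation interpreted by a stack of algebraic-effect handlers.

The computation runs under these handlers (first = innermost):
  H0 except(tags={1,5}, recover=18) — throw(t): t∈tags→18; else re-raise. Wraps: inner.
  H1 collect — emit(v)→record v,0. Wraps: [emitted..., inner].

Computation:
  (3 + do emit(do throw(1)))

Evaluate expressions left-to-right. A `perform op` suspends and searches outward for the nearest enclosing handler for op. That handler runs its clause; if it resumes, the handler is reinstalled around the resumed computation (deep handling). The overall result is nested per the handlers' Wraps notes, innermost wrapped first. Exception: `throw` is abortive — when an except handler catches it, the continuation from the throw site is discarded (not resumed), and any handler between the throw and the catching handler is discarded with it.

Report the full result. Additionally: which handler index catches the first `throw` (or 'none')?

Answer: [18] ; first throw caught by: H0

Working:
throw(1) @ H0 caught ⇒ 18
H1 returns [18]
= [18]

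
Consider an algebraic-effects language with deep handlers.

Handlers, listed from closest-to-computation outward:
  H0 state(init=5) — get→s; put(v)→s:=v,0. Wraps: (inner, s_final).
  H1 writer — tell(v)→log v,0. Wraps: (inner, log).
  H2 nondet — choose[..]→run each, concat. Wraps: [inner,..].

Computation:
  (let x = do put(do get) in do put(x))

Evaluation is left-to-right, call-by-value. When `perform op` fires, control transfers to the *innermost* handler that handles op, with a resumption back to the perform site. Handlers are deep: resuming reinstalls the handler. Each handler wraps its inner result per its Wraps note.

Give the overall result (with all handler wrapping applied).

Answer: [((0, 0), ())]

Step-by-step:
get @ H0 ⇒ 5
put(5) @ H0 ⇒ s:=5
put(0) @ H0 ⇒ s:=0
H0 returns (0, 0)
H1 returns ((0, 0), ())
H2 returns [((0, 0), ())]
= [((0, 0), ())]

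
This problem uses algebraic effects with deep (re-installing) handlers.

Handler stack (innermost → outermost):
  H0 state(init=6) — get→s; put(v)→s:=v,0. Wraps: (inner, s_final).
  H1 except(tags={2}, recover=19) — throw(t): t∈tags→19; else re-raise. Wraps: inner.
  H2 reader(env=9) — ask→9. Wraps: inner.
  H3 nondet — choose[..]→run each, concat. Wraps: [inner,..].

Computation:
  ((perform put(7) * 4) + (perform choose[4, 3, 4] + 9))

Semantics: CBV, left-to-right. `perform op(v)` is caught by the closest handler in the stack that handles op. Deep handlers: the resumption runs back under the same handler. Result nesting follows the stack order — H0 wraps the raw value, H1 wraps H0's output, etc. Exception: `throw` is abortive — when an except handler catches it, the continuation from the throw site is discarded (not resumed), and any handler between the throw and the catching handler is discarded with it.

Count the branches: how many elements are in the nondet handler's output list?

Answer: 3

Evaluation trace:
put(7) @ H0 ⇒ s:=7
choose[4, 3, 4] @ H3
  branch[0] choose=4:
    H0 returns (13, 7)
    H1 returns (13, 7)
    H2 returns (13, 7)
    H3 returns [(13, 7)]
  branch[1] choose=3:
    H0 returns (12, 7)
    H1 returns (12, 7)
    H2 returns (12, 7)
    H3 returns [(12, 7)]
  branch[2] choose=4:
    H0 returns (13, 7)
    H1 returns (13, 7)
    H2 returns (13, 7)
    H3 returns [(13, 7)]
= [(13, 7), (12, 7), (13, 7)]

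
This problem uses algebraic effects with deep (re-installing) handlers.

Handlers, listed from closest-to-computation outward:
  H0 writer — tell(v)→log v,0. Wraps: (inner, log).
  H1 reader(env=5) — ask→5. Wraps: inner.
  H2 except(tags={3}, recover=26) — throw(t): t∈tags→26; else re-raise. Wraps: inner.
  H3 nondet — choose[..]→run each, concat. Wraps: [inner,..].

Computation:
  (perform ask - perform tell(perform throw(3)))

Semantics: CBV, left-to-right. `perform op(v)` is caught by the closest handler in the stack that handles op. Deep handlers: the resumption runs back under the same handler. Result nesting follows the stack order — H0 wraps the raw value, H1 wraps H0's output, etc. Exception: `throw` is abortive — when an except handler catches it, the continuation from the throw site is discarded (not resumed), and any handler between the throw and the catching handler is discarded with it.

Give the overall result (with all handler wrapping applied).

Answer: [26]

Step-by-step:
ask @ H1 ⇒ 5
throw(3) @ H2 caught ⇒ 26
H3 returns [26]
= [26]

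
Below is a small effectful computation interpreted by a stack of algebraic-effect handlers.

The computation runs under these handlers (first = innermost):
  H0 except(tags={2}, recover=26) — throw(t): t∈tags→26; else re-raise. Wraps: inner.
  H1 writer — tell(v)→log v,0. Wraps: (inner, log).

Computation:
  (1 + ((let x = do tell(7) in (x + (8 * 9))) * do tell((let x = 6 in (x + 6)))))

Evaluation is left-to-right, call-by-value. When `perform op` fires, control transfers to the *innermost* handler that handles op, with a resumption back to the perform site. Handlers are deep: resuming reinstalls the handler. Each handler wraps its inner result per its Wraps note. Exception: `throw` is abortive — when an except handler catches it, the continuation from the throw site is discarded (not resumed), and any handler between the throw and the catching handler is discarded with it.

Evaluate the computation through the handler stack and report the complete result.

Answer: (1, (7, 12))

Working:
tell(7) @ H1 ⇒ log+=7
tell(12) @ H1 ⇒ log+=12
H0 returns 1
H1 returns (1, (7, 12))
= (1, (7, 12))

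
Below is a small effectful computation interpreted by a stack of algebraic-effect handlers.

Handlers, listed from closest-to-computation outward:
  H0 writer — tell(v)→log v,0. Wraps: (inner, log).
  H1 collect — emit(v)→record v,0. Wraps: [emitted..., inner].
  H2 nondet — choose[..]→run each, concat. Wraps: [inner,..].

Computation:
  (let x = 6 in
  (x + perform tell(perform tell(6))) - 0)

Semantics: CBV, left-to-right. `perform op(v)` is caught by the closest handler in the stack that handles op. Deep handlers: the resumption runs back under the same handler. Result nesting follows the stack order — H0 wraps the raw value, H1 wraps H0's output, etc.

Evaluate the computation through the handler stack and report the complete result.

Answer: [[(6, (6, 0))]]

Evaluation trace:
tell(6) @ H0 ⇒ log+=6
tell(0) @ H0 ⇒ log+=0
H0 returns (6, (6, 0))
H1 returns [(6, (6, 0))]
H2 returns [[(6, (6, 0))]]
= [[(6, (6, 0))]]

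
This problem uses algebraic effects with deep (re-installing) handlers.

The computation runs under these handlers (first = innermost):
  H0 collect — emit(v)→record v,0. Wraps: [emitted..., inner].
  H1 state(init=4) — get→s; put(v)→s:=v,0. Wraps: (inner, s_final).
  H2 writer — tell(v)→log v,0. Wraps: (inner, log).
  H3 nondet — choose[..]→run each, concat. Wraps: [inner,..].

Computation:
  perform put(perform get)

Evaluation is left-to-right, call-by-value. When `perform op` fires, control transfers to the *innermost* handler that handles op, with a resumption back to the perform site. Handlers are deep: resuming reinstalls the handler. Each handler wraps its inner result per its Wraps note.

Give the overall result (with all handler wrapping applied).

Answer: [(([0], 4), ())]

Step-by-step:
get @ H1 ⇒ 4
put(4) @ H1 ⇒ s:=4
H0 returns [0]
H1 returns ([0], 4)
H2 returns (([0], 4), ())
H3 returns [(([0], 4), ())]
= [(([0], 4), ())]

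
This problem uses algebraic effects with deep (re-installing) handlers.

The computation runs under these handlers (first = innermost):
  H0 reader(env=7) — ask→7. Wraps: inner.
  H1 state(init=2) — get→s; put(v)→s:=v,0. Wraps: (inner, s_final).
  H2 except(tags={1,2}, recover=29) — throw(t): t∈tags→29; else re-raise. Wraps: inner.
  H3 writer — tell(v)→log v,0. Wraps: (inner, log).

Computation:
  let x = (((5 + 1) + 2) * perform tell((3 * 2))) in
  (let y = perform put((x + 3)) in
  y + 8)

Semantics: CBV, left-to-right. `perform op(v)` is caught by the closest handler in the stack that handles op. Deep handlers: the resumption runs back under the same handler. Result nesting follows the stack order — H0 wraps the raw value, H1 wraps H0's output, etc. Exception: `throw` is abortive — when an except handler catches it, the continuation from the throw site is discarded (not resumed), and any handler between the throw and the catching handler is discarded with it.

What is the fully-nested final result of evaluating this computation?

Answer: ((8, 3), (6))

Working:
tell(6) @ H3 ⇒ log+=6
put(3) @ H1 ⇒ s:=3
H0 returns 8
H1 returns (8, 3)
H2 returns (8, 3)
H3 returns ((8, 3), (6))
= ((8, 3), (6))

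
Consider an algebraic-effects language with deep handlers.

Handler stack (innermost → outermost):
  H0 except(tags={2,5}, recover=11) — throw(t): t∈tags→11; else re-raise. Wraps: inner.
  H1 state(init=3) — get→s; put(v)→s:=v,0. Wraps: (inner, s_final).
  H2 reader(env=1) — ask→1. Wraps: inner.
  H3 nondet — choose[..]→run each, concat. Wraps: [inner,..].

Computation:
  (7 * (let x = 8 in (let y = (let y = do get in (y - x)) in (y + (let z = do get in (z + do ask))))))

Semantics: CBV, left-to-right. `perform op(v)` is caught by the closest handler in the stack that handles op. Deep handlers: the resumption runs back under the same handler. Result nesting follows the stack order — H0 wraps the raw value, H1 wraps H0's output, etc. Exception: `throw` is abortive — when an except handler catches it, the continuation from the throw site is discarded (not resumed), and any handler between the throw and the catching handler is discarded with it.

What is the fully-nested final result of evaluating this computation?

Answer: [(-7, 3)]

Working:
get @ H1 ⇒ 3
get @ H1 ⇒ 3
ask @ H2 ⇒ 1
H0 returns -7
H1 returns (-7, 3)
H2 returns (-7, 3)
H3 returns [(-7, 3)]
= [(-7, 3)]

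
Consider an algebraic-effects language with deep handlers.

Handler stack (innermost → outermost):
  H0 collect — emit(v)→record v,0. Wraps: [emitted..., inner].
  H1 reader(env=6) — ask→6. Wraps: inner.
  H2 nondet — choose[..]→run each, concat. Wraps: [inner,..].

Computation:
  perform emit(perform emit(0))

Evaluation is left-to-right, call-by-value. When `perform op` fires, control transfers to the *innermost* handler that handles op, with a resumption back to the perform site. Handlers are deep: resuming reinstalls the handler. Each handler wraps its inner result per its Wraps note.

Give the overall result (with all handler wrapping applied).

Answer: [[0, 0, 0]]

Working:
emit(0) @ H0 ⇒ out+=0
emit(0) @ H0 ⇒ out+=0
H0 returns [0, 0, 0]
H1 returns [0, 0, 0]
H2 returns [[0, 0, 0]]
= [[0, 0, 0]]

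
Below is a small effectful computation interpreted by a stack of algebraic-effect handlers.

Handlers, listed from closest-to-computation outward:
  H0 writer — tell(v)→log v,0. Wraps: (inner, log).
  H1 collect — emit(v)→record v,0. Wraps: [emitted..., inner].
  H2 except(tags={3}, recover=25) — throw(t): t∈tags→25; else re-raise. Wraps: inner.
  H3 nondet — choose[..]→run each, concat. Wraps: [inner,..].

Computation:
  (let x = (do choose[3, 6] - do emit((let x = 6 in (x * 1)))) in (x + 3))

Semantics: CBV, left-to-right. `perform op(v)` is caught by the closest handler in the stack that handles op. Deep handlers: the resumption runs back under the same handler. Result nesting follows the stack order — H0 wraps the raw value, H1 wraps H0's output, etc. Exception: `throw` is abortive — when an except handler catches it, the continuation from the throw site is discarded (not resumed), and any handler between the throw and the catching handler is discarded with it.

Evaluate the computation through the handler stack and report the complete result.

Answer: [[6, (6, ())], [6, (9, ())]]

Working:
choose[3, 6] @ H3
  branch[0] choose=3:
    emit(6) @ H1 ⇒ out+=6
    H0 returns (6, ())
    H1 returns [6, (6, ())]
    H2 returns [6, (6, ())]
    H3 returns [[6, (6, ())]]
  branch[1] choose=6:
    emit(6) @ H1 ⇒ out+=6
    H0 returns (9, ())
    H1 returns [6, (9, ())]
    H2 returns [6, (9, ())]
    H3 returns [[6, (9, ())]]
= [[6, (6, ())], [6, (9, ())]]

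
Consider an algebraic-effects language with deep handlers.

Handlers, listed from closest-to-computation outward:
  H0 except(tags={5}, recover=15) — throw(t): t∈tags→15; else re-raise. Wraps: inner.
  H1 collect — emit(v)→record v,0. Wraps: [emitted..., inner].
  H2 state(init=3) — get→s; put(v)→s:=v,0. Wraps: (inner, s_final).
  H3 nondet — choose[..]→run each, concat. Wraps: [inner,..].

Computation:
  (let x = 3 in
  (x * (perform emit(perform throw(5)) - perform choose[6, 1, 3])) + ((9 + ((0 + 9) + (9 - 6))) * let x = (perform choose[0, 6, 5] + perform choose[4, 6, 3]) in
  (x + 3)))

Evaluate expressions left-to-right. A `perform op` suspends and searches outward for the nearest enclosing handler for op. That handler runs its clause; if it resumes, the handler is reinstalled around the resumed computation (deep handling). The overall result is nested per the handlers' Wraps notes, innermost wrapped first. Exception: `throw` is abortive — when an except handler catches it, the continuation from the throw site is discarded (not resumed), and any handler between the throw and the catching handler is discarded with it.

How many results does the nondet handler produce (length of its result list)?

Answer: 1

Evaluation trace:
throw(5) @ H0 caught ⇒ 15
H1 returns [15]
H2 returns ([15], 3)
H3 returns [([15], 3)]
= [([15], 3)]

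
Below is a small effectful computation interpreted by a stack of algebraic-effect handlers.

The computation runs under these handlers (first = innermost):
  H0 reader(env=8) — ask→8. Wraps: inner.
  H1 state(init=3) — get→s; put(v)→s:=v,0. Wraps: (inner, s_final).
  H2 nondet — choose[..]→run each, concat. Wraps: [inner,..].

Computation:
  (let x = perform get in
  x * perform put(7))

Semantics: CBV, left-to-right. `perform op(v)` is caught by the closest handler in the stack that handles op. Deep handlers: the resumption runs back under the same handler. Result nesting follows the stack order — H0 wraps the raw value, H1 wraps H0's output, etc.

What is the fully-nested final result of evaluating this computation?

Answer: [(0, 7)]

Working:
get @ H1 ⇒ 3
put(7) @ H1 ⇒ s:=7
H0 returns 0
H1 returns (0, 7)
H2 returns [(0, 7)]
= [(0, 7)]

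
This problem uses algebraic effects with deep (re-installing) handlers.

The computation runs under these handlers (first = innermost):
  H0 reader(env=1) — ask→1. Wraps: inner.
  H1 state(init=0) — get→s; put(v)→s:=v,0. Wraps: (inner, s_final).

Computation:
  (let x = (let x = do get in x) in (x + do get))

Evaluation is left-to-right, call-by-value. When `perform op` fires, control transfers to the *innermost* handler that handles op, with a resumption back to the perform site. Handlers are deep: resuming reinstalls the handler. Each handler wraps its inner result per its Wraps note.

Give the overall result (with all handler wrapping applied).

Evaluation trace:
get @ H1 ⇒ 0
get @ H1 ⇒ 0
H0 returns 0
H1 returns (0, 0)
= (0, 0)

Answer: (0, 0)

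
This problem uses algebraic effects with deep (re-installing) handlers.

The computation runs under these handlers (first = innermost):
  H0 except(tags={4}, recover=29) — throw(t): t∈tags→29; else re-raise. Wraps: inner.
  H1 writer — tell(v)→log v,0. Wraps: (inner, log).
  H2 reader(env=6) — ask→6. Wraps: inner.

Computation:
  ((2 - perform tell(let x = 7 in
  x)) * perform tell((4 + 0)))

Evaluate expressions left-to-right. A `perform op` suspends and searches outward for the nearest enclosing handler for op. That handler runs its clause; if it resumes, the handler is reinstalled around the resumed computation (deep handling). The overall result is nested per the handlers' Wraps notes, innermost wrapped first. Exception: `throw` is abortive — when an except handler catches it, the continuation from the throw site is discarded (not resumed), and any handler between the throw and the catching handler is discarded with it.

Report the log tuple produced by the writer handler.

Answer: (7, 4)

Step-by-step:
tell(7) @ H1 ⇒ log+=7
tell(4) @ H1 ⇒ log+=4
H0 returns 0
H1 returns (0, (7, 4))
H2 returns (0, (7, 4))
= (0, (7, 4))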